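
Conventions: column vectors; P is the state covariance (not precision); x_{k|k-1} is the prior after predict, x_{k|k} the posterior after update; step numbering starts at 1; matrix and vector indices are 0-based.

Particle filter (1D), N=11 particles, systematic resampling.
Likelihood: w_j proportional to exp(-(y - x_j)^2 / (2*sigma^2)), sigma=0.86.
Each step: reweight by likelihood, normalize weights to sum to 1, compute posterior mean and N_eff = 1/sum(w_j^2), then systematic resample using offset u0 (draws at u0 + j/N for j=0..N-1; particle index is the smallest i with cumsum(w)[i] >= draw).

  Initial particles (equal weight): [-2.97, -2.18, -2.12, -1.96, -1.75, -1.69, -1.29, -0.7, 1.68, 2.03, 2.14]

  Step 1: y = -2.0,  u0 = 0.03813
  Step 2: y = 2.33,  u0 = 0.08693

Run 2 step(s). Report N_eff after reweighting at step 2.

N_eff = 2.8090

step 1: w=[0.0824, 0.1523, 0.1542, 0.1555, 0.1492, 0.1459, 0.1107, 0.0497, 0.0000, 0.0000, 0.0000]  mean=-1.8938  Neff=7.3399  idx=[0, 1, 1, 2, 3, 3, 4, 4, 5, 6, 6]
step 2: w=[0.0000, 0.0031, 0.0031, 0.0045, 0.0116, 0.0116, 0.0382, 0.0382, 0.0530, 0.4183, 0.4183]  mean=-1.3713  Neff=2.8090  idx=[7, 9, 9, 9, 9, 9, 10, 10, 10, 10, 10]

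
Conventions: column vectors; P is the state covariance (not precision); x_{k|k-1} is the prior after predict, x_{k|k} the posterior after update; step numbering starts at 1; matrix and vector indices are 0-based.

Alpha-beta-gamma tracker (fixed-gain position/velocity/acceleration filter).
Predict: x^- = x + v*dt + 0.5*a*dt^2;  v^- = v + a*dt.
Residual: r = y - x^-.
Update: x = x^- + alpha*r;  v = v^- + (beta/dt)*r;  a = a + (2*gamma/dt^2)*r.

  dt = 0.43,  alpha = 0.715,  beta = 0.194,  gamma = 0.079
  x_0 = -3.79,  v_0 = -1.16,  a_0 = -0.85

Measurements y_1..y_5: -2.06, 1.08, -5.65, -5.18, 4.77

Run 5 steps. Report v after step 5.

v_post = 2.6753

step 1: x_pred=-4.3674  r=2.3074  x^+=-2.7176  v^+=-0.4845  a^+=1.1217
step 2: x_pred=-2.8222  r=3.9022  x^+=-0.0321  v^+=1.7584  a^+=4.4562
step 3: x_pred=1.1359  r=-6.7859  x^+=-3.7160  v^+=0.6130  a^+=-1.3425
step 4: x_pred=-3.5765  r=-1.6035  x^+=-4.7230  v^+=-0.6877  a^+=-2.7127
step 5: x_pred=-5.2695  r=10.0395  x^+=1.9087  v^+=2.6753  a^+=5.8663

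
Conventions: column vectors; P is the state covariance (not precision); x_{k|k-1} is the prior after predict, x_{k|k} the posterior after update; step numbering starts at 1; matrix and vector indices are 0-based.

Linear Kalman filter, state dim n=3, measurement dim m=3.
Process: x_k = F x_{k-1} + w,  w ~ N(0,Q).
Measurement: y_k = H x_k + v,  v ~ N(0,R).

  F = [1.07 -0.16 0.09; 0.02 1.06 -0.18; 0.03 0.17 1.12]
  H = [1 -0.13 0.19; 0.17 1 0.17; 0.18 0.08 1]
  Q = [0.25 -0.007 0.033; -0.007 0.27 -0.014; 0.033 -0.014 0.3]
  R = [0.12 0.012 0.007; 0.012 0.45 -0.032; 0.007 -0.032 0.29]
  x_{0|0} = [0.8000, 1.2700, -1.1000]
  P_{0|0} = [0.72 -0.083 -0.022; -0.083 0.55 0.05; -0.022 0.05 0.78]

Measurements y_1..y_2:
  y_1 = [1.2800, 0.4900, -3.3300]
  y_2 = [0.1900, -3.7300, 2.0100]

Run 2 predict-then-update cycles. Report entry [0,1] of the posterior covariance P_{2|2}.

P_post[0,1] = 0.0283

step 1: x^-=[0.5538, 1.5602, -0.9921]  P^-=[1.1175 -0.1810 0.0705; -0.1810 0.8911 -0.0172; 0.0705 -0.0172 1.3117]  S=[1.3746 -0.0371 0.5127; -0.0371 1.3480 0.2582; 0.5127 0.2582 1.6610]  K=[0.8901 0.0650 -0.1300; -0.1911 0.6359 -0.0269; -0.0708 0.0030 0.8179]  nu=[1.1175, -0.9957, -2.5624]  x^+=[1.8170, 0.7823, -3.1699]  P^+=[0.1221 0.0332 -0.0582; 0.0332 0.2891 -0.0586; -0.0582 -0.0586 0.2518]
step 2: x^-=[1.5337, 1.4362, -3.3628]  P^-=[0.3783 -0.0161 0.0000; -0.0161 0.6272 -0.0802; 0.0000 -0.0802 0.5984]  S=[0.5386 -0.0151 0.1906; -0.0151 1.0727 0.0471; 0.1906 0.0471 0.8914]  K=[0.7383 0.0591 -0.0860; -0.1838 0.5681 -0.0276; -0.0053 -0.0092 0.6657]  nu=[-0.5181, -4.8552, 4.9819]  x^+=[0.4358, -1.3642, 0.0013]  P^+=[0.1004 0.0283 -0.0420; 0.0283 0.2585 -0.0532; -0.0420 -0.0532 0.2051]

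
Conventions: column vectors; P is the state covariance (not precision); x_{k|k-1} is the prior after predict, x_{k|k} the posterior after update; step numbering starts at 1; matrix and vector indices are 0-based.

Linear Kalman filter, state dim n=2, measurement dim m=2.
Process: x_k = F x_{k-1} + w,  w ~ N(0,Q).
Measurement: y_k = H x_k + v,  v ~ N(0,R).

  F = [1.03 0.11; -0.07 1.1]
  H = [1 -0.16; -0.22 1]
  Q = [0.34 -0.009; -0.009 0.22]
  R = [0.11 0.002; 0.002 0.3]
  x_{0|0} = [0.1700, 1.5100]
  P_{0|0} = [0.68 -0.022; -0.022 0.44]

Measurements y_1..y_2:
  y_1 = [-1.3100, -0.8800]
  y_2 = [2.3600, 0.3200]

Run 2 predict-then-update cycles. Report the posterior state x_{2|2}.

step 1: x^-=[0.3412, 1.6491]  P^-=[1.0618 -0.0295; -0.0295 0.7591]  S=[1.2006 -0.3836; -0.3836 1.1235]  K=[0.9130 0.0776; 0.1032 0.7167]  nu=[-1.3873, -2.4540]  x^+=[-1.1158, -0.2529]  P^+=[0.1084 0.0489; 0.0489 0.2260]
step 2: x^-=[-1.1771, -0.2001]  P^-=[0.4688 0.0656; 0.0656 0.4864]  S=[0.5703 -0.1111; -0.1111 0.7803]  K=[0.8170 0.0682; 0.0991 0.6190]  nu=[3.5051, 0.2612]  x^+=[1.7042, 0.3090]  P^+=[0.0969 0.0434; 0.0434 0.1955]

x_post = [1.7042, 0.3090]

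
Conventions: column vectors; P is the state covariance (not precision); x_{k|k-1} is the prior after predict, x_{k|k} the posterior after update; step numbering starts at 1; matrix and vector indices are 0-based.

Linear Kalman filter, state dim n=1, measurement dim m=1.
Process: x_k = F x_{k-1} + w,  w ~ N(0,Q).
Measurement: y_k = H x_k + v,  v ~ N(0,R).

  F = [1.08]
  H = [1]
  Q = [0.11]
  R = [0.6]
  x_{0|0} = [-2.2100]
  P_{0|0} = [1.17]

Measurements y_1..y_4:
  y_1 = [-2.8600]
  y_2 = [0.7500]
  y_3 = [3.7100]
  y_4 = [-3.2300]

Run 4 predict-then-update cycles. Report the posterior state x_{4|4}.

step 1: x^-=[-2.3868]  P^-=[1.4747]  S=[2.0747]  K=[0.7108]  nu=[-0.4732]  x^+=[-2.7232]  P^+=[0.4265]
step 2: x^-=[-2.9410]  P^-=[0.6074]  S=[1.2074]  K=[0.5031]  nu=[3.6910]  x^+=[-1.0841]  P^+=[0.3019]
step 3: x^-=[-1.1708]  P^-=[0.4621]  S=[1.0621]  K=[0.4351]  nu=[4.8808]  x^+=[0.9527]  P^+=[0.2610]
step 4: x^-=[1.0289]  P^-=[0.4145]  S=[1.0145]  K=[0.4086]  nu=[-4.2589]  x^+=[-0.7111]  P^+=[0.2451]

x_post = [-0.7111]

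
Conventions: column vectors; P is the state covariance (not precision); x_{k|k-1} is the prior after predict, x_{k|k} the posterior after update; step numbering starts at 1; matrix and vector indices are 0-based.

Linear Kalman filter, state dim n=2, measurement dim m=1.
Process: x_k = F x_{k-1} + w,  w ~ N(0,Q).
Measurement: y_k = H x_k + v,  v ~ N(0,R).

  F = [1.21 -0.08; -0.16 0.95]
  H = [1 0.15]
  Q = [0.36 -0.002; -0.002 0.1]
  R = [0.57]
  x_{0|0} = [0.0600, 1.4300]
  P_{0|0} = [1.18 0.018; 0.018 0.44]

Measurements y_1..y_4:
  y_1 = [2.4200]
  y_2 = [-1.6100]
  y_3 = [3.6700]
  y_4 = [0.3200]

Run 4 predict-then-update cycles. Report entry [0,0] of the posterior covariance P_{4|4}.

P_post[0,0] = 0.3881

step 1: x^-=[-0.0418, 1.3489]  P^-=[2.0870 -0.2430; -0.2430 0.5218]  S=[2.5958]  K=[0.7899; -0.0634]  nu=[2.2595]  x^+=[1.7430, 1.2055]  P^+=[0.4672 -0.1129; -0.1129 0.5114]
step 2: x^-=[2.0126, 0.8664]  P^-=[1.0691 -0.2625; -0.2625 0.6078]  S=[1.5741]  K=[0.6542; -0.1088]  nu=[-3.7526]  x^+=[-0.4423, 1.2748]  P^+=[0.3955 -0.1504; -0.1504 0.5892]
step 3: x^-=[-0.6372, 1.2819]  P^-=[0.9719 -0.2982; -0.2982 0.6876]  S=[1.4679]  K=[0.6316; -0.1329]  nu=[4.1149]  x^+=[1.9619, 0.7352]  P^+=[0.3863 -0.1750; -0.1750 0.6616]
step 4: x^-=[2.3150, 0.3845]  P^-=[0.9636 -0.3304; -0.3304 0.7602]  S=[1.4516]  K=[0.6297; -0.1491]  nu=[-2.0527]  x^+=[1.0224, 0.6905]  P^+=[0.3881 -0.1942; -0.1942 0.7280]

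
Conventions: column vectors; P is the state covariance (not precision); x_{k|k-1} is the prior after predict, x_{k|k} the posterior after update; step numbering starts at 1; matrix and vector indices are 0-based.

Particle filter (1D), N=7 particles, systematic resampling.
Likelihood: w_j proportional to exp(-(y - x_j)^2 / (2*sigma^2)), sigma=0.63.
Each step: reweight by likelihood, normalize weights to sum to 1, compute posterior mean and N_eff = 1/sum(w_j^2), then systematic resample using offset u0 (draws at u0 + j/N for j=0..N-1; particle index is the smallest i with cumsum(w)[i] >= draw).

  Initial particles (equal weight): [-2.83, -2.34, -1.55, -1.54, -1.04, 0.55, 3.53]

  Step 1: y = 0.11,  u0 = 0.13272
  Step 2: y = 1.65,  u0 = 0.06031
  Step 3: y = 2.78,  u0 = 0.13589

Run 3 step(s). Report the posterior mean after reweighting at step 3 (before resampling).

step 1: w=[0.0000, 0.0005, 0.0300, 0.0313, 0.1823, 0.7559, 0.0000]  mean=0.1303  Neff=1.6487  idx=[4, 5, 5, 5, 5, 5, 5]
step 2: w=[0.0001, 0.1667, 0.1667, 0.1667, 0.1667, 0.1667, 0.1667]  mean=0.5499  Neff=6.0010  idx=[1, 2, 3, 3, 4, 5, 6]
step 3: w=[0.1429, 0.1429, 0.1429, 0.1429, 0.1429, 0.1429, 0.1429]  mean=0.5500  Neff=7.0000  idx=[0, 1, 2, 3, 4, 5, 6]

post_mean = 0.5500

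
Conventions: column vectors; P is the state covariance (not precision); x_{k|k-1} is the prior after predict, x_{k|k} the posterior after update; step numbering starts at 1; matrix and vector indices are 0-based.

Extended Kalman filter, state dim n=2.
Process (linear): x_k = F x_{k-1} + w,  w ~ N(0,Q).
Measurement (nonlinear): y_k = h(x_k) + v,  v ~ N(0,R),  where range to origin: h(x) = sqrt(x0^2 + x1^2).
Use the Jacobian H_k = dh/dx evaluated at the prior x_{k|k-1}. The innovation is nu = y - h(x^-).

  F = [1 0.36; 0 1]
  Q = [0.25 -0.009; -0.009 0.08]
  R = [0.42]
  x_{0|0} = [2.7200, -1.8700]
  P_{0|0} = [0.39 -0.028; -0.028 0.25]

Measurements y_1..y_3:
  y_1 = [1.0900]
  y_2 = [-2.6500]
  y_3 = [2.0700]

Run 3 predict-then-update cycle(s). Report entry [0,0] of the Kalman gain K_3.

step 1: x^-=[2.0468, -1.8700]  P^-=[0.6522 0.0530; 0.0530 0.3300]  H_jac=[0.7383 -0.6745]  S=[0.8729]  K=[0.5107; -0.2102]  nu=[-1.6824]  x^+=[1.1876, -1.5164]  P^+=[0.4246 0.1467; 0.1467 0.2914]
step 2: x^-=[0.6417, -1.5164]  P^-=[0.8180 0.2426; 0.2426 0.3714]  H_jac=[0.3897 -0.9209]  S=[0.6851]  K=[0.1391; -0.3613]  nu=[-4.2966]  x^+=[0.0439, 0.0360]  P^+=[0.8047 0.2771; 0.2771 0.2820]
step 3: x^-=[0.0568, 0.0360]  P^-=[1.2907 0.3696; 0.3696 0.3620]  H_jac=[0.8449 0.5349]  S=[1.7790]  K=[0.7241; 0.2844]  nu=[2.0028]  x^+=[1.5070, 0.6055]  P^+=[0.3579 0.0032; 0.0032 0.2181]

K[0,0] = 0.7241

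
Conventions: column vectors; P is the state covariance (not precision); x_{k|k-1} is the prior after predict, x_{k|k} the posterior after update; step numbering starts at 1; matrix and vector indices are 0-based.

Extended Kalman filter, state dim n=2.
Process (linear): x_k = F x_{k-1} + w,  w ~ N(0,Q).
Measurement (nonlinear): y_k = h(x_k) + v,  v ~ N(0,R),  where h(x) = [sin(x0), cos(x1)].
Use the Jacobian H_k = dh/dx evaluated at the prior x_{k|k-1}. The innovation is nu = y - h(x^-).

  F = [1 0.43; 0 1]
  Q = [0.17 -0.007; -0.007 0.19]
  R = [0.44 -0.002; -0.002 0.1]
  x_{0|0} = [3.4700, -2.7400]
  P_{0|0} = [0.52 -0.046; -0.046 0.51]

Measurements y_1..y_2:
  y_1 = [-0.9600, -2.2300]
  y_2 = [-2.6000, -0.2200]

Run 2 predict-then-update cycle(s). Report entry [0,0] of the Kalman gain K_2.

step 1: x^-=[2.2918, -2.7400]  P^-=[0.7447 0.1663; 0.1663 0.7000]  H_jac=[-0.6601 0.0000; 0.0000 0.3909]  S=[0.7645 -0.0449; -0.0449 0.2070]  K=[-0.6327 0.1768; -0.0668 1.3076]  nu=[-1.7111, -1.3096]  x^+=[3.1428, -4.3382]  P^+=[0.4222 0.0485; 0.0485 0.3349]
step 2: x^-=[1.2774, -4.3382]  P^-=[0.6958 0.1855; 0.1855 0.5249]  H_jac=[0.2892 0.0000; 0.0000 -0.9308]  S=[0.4982 -0.0519; -0.0519 0.5547]  K=[0.3751 -0.2761; 0.0160 -0.8792]  nu=[-3.5573, 0.1455]  x^+=[-0.0973, -4.5231]  P^+=[0.5727 0.0305; 0.0305 0.0945]

K[0,0] = 0.3751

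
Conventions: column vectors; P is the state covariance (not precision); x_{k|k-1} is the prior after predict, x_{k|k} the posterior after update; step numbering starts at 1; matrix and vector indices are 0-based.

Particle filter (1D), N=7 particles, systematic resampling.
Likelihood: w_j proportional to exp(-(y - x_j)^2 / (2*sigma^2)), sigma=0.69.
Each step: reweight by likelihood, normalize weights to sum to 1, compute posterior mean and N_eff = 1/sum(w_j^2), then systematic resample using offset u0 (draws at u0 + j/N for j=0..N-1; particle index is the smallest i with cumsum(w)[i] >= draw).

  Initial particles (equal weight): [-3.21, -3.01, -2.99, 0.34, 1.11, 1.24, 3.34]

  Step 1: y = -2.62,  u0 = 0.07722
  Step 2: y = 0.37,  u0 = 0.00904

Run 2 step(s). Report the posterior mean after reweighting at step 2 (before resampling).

step 1: w=[0.2876, 0.3533, 0.3590, 0.0000, 0.0000, 0.0000, 0.0000]  mean=-3.0602  Neff=2.9722  idx=[0, 0, 1, 1, 2, 2, 2]
step 2: w=[0.0392, 0.0392, 0.1689, 0.1689, 0.1946, 0.1946, 0.1946]  mean=-3.0140  Neff=5.7551  idx=[0, 2, 3, 4, 4, 5, 6]

post_mean = -3.0140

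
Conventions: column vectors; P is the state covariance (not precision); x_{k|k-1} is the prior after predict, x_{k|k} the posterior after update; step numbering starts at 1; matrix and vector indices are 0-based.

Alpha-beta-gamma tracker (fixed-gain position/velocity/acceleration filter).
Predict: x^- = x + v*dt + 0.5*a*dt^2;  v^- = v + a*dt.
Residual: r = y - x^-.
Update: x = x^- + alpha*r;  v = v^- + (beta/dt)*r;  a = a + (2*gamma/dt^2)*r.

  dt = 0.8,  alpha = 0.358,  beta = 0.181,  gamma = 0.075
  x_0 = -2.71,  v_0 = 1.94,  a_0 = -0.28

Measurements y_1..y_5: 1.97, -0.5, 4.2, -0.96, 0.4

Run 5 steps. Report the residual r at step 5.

resid = -3.2461

step 1: x_pred=-1.2476  r=3.2176  x^+=-0.0957  v^+=2.4440  a^+=0.4741
step 2: x_pred=2.0112  r=-2.5112  x^+=1.1122  v^+=2.2551  a^+=-0.1144
step 3: x_pred=2.8797  r=1.3203  x^+=3.3523  v^+=2.4623  a^+=0.1950
step 4: x_pred=5.3846  r=-6.3446  x^+=3.1132  v^+=1.1828  a^+=-1.2920
step 5: x_pred=3.6461  r=-3.2461  x^+=2.4840  v^+=-0.5852  a^+=-2.0528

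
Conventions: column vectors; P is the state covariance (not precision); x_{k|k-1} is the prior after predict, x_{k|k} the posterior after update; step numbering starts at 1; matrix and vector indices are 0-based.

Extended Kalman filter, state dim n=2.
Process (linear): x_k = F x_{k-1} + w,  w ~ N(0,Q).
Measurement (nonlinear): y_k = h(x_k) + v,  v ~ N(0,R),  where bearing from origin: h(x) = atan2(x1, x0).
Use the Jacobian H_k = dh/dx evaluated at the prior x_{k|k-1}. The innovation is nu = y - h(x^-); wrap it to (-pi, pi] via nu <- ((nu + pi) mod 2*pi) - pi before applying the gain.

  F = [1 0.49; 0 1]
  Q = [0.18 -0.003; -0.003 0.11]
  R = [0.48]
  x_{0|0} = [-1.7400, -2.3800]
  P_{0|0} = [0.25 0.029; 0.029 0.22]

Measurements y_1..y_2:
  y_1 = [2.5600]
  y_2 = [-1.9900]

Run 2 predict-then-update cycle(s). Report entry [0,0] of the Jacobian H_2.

H_jac[0,0] = 0.1008

step 1: x^-=[-2.9062, -2.3800]  P^-=[0.5112 0.1338; 0.1338 0.3300]  H_jac=[0.1687 -0.2060]  S=[0.4992]  K=[0.1175; -0.0909]  nu=[-1.2678]  x^+=[-3.0552, -2.2647]  P^+=[0.5043 0.1391; 0.1391 0.3259]
step 2: x^-=[-4.1649, -2.2647]  P^-=[0.8989 0.2958; 0.2958 0.4359]  H_jac=[0.1008 -0.1853]  S=[0.4930]  K=[0.0725; -0.1034]  nu=[0.6536]  x^+=[-4.1175, -2.3323]  P^+=[0.8963 0.2995; 0.2995 0.4306]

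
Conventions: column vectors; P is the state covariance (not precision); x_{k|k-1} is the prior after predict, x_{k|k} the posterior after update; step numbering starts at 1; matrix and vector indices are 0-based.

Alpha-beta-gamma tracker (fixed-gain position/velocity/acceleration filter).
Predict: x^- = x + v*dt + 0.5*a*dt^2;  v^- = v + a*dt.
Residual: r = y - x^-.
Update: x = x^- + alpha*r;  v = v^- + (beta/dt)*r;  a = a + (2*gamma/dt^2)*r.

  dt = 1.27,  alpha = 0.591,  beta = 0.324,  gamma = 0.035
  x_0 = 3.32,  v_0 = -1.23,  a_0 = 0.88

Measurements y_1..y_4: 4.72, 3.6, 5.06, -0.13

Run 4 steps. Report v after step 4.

step 1: x_pred=2.4676  r=2.2524  x^+=3.7988  v^+=0.4622  a^+=0.9778
step 2: x_pred=5.1743  r=-1.5743  x^+=4.2439  v^+=1.3023  a^+=0.9094
step 3: x_pred=6.6313  r=-1.5713  x^+=5.7027  v^+=2.0565  a^+=0.8412
step 4: x_pred=8.9928  r=-9.1228  x^+=3.6012  v^+=0.7974  a^+=0.4453

v_post = 0.7974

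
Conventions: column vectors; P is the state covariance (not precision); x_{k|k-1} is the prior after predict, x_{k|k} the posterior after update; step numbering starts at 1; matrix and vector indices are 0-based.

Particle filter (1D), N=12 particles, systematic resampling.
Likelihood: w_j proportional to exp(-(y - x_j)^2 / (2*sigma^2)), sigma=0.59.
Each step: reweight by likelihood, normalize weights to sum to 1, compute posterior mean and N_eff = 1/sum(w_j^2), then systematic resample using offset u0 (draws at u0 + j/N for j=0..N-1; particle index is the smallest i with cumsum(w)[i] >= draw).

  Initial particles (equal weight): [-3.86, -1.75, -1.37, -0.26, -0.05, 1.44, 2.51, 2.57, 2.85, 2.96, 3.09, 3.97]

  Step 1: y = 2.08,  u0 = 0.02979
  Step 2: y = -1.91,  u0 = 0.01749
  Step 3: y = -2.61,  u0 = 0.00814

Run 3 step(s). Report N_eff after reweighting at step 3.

step 1: w=[0.0000, 0.0000, 0.0000, 0.0001, 0.0005, 0.1836, 0.2535, 0.2342, 0.1411, 0.1087, 0.0764, 0.0020]  mean=2.4701  Neff=5.2531  idx=[5, 5, 6, 6, 6, 7, 7, 7, 8, 8, 9, 10]
step 2: w=[0.5000, 0.5000, 0.0000, 0.0000, 0.0000, 0.0000, 0.0000, 0.0000, 0.0000, 0.0000, 0.0000, 0.0000]  mean=1.4400  Neff=2.0001  idx=[0, 0, 0, 0, 0, 0, 1, 1, 1, 1, 1, 1]
step 3: w=[0.0833, 0.0833, 0.0833, 0.0833, 0.0833, 0.0833, 0.0833, 0.0833, 0.0833, 0.0833, 0.0833, 0.0833]  mean=1.4400  Neff=12.0000  idx=[0, 1, 2, 3, 4, 5, 6, 7, 8, 9, 10, 11]

N_eff = 12.0000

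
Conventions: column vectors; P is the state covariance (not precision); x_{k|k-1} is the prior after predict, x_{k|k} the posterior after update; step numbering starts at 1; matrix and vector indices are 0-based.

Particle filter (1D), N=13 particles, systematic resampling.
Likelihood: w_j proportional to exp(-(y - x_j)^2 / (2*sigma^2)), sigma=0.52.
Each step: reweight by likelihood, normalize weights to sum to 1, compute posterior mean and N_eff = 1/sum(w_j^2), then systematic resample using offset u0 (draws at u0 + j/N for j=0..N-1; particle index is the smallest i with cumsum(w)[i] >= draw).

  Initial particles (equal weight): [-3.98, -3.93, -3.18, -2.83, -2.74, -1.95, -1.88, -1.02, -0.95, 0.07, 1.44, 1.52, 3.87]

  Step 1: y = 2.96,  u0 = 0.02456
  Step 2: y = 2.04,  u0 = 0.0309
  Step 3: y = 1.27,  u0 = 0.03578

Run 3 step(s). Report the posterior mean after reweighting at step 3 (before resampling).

step 1: w=[0.0000, 0.0000, 0.0000, 0.0000, 0.0000, 0.0000, 0.0000, 0.0000, 0.0000, 0.0000, 0.0554, 0.0858, 0.8588]  mean=3.5337  Neff=1.3371  idx=[10, 11, 12, 12, 12, 12, 12, 12, 12, 12, 12, 12, 12]
step 2: w=[0.4496, 0.5307, 0.0018, 0.0018, 0.0018, 0.0018, 0.0018, 0.0018, 0.0018, 0.0018, 0.0018, 0.0018, 0.0018]  mean=1.5303  Neff=2.0668  idx=[0, 0, 0, 0, 0, 0, 1, 1, 1, 1, 1, 1, 1]
step 3: w=[0.0795, 0.0795, 0.0795, 0.0795, 0.0795, 0.0795, 0.0747, 0.0747, 0.0747, 0.0747, 0.0747, 0.0747, 0.0747]  mean=1.4818  Neff=12.9875  idx=[0, 1, 2, 3, 4, 5, 6, 7, 8, 9, 10, 11, 12]

post_mean = 1.4818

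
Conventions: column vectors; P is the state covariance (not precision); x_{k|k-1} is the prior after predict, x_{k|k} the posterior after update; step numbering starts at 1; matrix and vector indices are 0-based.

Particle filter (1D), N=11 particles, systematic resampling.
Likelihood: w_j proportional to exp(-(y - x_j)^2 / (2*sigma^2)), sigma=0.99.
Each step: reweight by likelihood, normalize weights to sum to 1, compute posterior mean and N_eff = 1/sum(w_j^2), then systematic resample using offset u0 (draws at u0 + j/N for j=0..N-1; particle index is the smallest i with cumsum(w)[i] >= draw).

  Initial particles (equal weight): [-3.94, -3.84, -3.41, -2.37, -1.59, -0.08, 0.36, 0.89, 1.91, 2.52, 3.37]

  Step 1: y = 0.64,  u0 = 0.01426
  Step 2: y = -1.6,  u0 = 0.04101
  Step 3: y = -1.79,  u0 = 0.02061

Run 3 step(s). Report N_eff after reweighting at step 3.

N_eff = 6.7418

step 1: w=[0.0000, 0.0000, 0.0001, 0.0029, 0.0232, 0.2249, 0.2815, 0.2838, 0.1287, 0.0483, 0.0065]  mean=0.6815  Neff=4.3495  idx=[4, 5, 5, 6, 6, 6, 7, 7, 7, 8, 8]
step 2: w=[0.4611, 0.1419, 0.1419, 0.0650, 0.0650, 0.0650, 0.0195, 0.0195, 0.0195, 0.0009, 0.0009]  mean=-0.6303  Neff=3.7498  idx=[0, 0, 0, 0, 0, 1, 1, 2, 3, 4, 6]
step 3: w=[0.1693, 0.1693, 0.1693, 0.1693, 0.1693, 0.0389, 0.0389, 0.0389, 0.0163, 0.0163, 0.0044]  mean=-1.3392  Neff=6.7418  idx=[0, 0, 1, 1, 2, 2, 3, 3, 4, 4, 7]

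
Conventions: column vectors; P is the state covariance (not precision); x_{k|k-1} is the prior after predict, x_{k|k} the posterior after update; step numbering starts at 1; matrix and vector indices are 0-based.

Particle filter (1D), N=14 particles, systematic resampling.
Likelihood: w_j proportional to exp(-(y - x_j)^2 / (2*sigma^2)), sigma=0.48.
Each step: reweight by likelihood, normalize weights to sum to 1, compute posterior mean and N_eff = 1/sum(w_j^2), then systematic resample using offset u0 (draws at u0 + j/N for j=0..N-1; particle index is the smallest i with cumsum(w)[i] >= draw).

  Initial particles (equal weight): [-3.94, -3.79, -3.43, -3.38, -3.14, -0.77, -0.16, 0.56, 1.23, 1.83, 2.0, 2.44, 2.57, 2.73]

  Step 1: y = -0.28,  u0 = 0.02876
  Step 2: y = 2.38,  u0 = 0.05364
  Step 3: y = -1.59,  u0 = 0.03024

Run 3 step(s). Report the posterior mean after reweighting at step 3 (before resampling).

post_mean = 0.5600

step 1: w=[0.0000, 0.0000, 0.0000, 0.0000, 0.0000, 0.3324, 0.5425, 0.1211, 0.0040, 0.0000, 0.0000, 0.0000, 0.0000, 0.0000]  mean=-0.2700  Neff=2.3838  idx=[5, 5, 5, 5, 5, 6, 6, 6, 6, 6, 6, 6, 7, 7]
step 2: w=[0.0000, 0.0000, 0.0000, 0.0000, 0.0000, 0.0005, 0.0005, 0.0005, 0.0005, 0.0005, 0.0005, 0.0005, 0.4981, 0.4981]  mean=0.5572  Neff=2.0154  idx=[12, 12, 12, 12, 12, 12, 12, 13, 13, 13, 13, 13, 13, 13]
step 3: w=[0.0714, 0.0714, 0.0714, 0.0714, 0.0714, 0.0714, 0.0714, 0.0714, 0.0714, 0.0714, 0.0714, 0.0714, 0.0714, 0.0714]  mean=0.5600  Neff=14.0000  idx=[0, 1, 2, 3, 4, 5, 6, 7, 8, 9, 10, 11, 12, 13]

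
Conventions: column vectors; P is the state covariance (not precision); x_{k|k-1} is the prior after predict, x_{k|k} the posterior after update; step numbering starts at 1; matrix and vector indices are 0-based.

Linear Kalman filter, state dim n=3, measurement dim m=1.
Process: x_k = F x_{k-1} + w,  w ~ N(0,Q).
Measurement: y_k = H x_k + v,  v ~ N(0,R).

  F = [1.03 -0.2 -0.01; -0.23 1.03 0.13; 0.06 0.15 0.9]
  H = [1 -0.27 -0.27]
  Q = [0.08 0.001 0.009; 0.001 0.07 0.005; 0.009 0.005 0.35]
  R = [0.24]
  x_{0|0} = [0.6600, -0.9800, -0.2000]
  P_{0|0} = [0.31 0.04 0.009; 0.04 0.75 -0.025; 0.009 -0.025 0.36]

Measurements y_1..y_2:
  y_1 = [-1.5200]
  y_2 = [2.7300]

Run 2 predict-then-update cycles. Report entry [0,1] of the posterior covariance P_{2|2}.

step 1: x^-=[0.8778, -1.1872, -0.2874]  P^-=[0.4221 -0.1810 0.0210; -0.1810 0.8620 0.1344; 0.0210 0.1344 0.6545]  S=[0.8787]  K=[0.5296; -0.5121; -0.2185]  nu=[-2.7959]  x^+=[-0.6029, 0.2447, 0.3236]  P^+=[0.1757 0.0573 0.1227; 0.0573 0.6315 0.0360; 0.1227 0.0360 0.6126]
step 2: x^-=[-0.6732, 0.4328, 0.2917]  P^-=[0.2657 -0.0927 0.1107; -0.0927 0.7348 0.1830; 0.1107 0.1830 0.8850]  S=[0.6408]  K=[0.4071; -0.5313; -0.2773]  nu=[3.5988]  x^+=[0.7919, -1.4794, -0.7063]  P^+=[0.1595 0.0459 0.1830; 0.0459 0.5539 0.0886; 0.1830 0.0886 0.8358]

P_post[0,1] = 0.0459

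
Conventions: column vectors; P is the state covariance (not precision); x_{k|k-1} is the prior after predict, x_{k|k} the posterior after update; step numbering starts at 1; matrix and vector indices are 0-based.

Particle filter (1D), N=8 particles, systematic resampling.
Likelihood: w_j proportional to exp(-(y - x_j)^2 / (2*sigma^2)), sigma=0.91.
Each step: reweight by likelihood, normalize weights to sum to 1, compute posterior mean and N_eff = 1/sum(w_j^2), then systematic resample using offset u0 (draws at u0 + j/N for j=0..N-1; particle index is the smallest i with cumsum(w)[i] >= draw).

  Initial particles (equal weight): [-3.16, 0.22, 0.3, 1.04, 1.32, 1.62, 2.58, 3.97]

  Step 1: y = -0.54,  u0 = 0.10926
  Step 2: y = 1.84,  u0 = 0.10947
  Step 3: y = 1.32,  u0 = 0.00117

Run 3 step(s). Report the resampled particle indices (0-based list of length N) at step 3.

resampled_idx = [0, 1, 3, 3, 4, 5, 6, 7]

step 1: w=[0.0089, 0.3958, 0.3664, 0.1243, 0.0695, 0.0335, 0.0016, 0.0000]  mean=0.4483  Neff=3.2008  idx=[1, 1, 1, 2, 2, 2, 3, 5]
step 2: w=[0.0687, 0.0687, 0.0687, 0.0801, 0.0801, 0.0801, 0.2278, 0.3257]  mean=0.8820  Neff=5.2252  idx=[1, 3, 4, 6, 6, 7, 7, 7]
step 3: w=[0.0765, 0.0847, 0.0847, 0.1514, 0.1514, 0.1504, 0.1504, 0.1504]  mean=1.1136  Neff=7.4665  idx=[0, 1, 3, 3, 4, 5, 6, 7]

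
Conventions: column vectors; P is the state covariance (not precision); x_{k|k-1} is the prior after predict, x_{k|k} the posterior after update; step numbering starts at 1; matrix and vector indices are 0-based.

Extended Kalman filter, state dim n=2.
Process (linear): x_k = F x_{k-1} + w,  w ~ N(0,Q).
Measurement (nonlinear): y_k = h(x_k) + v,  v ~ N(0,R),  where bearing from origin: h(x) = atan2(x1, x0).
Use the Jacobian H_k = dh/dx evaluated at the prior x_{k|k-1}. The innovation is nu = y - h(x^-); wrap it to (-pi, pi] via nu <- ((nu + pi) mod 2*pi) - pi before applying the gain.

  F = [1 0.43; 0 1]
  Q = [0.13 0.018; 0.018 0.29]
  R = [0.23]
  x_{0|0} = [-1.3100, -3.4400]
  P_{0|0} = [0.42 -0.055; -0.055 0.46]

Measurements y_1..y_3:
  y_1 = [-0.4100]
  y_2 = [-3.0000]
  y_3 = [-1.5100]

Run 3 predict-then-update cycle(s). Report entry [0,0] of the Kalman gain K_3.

step 1: x^-=[-2.7892, -3.4400]  P^-=[0.5878 0.1608; 0.1608 0.7500]  H_jac=[0.1754 -0.1422]  S=[0.2552]  K=[0.3143; -0.3074]  nu=[1.8421]  x^+=[-2.2102, -4.0062]  P^+=[0.5625 0.1855; 0.1855 0.7259]
step 2: x^-=[-3.9329, -4.0062]  P^-=[0.9863 0.5156; 0.5156 1.0159]  H_jac=[0.1271 -0.1248]  S=[0.2454]  K=[0.2487; -0.2495]  nu=[-0.6530]  x^+=[-4.0953, -3.8433]  P^+=[0.9711 0.5308; 0.5308 1.0006]
step 3: x^-=[-5.7479, -3.8433]  P^-=[1.7426 0.9791; 0.9791 1.2906]  H_jac=[0.0804 -0.1202]  S=[0.2410]  K=[0.0928; -0.3173]  nu=[1.0422]  x^+=[-5.6512, -4.1740]  P^+=[1.7405 0.9862; 0.9862 1.2663]

K[0,0] = 0.0928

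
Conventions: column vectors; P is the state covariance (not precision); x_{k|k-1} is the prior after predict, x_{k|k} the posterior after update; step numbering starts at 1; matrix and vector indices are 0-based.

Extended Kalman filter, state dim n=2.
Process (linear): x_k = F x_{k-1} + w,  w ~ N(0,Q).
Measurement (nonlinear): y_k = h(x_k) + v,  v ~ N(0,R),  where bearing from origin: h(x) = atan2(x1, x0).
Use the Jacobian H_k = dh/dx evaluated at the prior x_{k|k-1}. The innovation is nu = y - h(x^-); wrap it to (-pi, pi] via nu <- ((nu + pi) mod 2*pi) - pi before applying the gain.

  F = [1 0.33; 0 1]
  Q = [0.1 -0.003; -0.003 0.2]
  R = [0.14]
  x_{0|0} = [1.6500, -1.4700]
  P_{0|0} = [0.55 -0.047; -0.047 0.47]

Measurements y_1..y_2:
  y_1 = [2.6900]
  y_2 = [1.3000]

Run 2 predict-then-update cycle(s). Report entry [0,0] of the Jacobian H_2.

step 1: x^-=[1.1649, -1.4700]  P^-=[0.6702 0.1051; 0.1051 0.6700]  H_jac=[0.4179 0.3311]  S=[0.3596]  K=[0.8756; 0.7392]  nu=[-2.6925]  x^+=[-1.1927, -3.4602]  P^+=[0.3945 -0.1276; -0.1276 0.4735]
step 2: x^-=[-2.3345, -3.4602]  P^-=[0.4618 0.0257; 0.0257 0.6735]  H_jac=[0.1986 -0.1340]  S=[0.1689]  K=[0.5226; -0.5040]  nu=[-2.8189]  x^+=[-3.8075, -2.0394]  P^+=[0.4157 0.0702; 0.0702 0.6306]

H_jac[0,0] = 0.1986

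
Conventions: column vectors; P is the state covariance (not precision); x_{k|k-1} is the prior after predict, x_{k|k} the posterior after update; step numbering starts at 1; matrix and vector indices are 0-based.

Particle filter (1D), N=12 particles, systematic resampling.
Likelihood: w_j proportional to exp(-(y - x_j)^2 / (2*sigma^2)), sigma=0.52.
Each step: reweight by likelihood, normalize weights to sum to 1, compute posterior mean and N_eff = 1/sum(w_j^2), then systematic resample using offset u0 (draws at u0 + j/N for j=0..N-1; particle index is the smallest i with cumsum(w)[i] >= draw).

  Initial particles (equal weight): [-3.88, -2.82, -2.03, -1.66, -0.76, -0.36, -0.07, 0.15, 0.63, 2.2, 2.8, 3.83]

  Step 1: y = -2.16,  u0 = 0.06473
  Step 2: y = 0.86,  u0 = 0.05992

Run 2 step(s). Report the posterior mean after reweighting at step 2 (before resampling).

step 1: w=[0.0020, 0.2149, 0.4660, 0.3029, 0.0128, 0.0012, 0.0001, 0.0000, 0.0000, 0.0000, 0.0000, 0.0000]  mean=-2.0728  Neff=2.8148  idx=[1, 1, 2, 2, 2, 2, 2, 2, 3, 3, 3, 3]
step 2: w=[0.0000, 0.0000, 0.0060, 0.0060, 0.0060, 0.0060, 0.0060, 0.0060, 0.2411, 0.2411, 0.2411, 0.2411]  mean=-1.6732  Neff=4.2978  idx=[8, 8, 8, 9, 9, 9, 10, 10, 10, 11, 11, 11]

post_mean = -1.6732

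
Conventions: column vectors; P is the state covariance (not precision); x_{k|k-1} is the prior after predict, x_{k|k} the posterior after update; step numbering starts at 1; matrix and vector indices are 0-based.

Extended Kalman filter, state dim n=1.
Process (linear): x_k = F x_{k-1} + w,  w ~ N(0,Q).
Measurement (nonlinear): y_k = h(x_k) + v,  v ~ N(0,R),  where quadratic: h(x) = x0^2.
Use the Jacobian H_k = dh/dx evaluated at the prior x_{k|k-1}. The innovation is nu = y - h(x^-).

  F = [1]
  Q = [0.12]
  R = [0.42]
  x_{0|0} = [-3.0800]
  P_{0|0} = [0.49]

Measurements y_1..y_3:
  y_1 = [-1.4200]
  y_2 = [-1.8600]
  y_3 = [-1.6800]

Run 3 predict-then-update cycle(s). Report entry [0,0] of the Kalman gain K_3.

step 1: x^-=[-3.0800]  P^-=[0.6100]  H_jac=[-6.1600]  S=[23.5668]  K=[-0.1594]  nu=[-10.9064]  x^+=[-1.3410]  P^+=[0.0109]
step 2: x^-=[-1.3410]  P^-=[0.1309]  H_jac=[-2.6821]  S=[1.3614]  K=[-0.2578]  nu=[-3.6584]  x^+=[-0.3978]  P^+=[0.0404]
step 3: x^-=[-0.3978]  P^-=[0.1604]  H_jac=[-0.7956]  S=[0.5215]  K=[-0.2447]  nu=[-1.8383]  x^+=[0.0519]  P^+=[0.1292]

K[0,0] = -0.2447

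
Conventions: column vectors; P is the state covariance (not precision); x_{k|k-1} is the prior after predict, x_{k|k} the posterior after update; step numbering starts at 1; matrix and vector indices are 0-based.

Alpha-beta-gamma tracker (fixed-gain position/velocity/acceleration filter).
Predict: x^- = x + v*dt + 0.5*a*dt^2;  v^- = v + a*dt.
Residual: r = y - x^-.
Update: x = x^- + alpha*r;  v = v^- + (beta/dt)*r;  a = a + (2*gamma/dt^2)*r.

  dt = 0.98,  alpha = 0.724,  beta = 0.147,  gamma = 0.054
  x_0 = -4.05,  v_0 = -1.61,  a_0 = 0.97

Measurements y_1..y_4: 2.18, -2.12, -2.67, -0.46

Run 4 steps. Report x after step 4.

step 1: x_pred=-5.1620  r=7.3420  x^+=0.1536  v^+=0.4419  a^+=1.7956
step 2: x_pred=1.4489  r=-3.5689  x^+=-1.1350  v^+=1.6663  a^+=1.3943
step 3: x_pred=1.1675  r=-3.8375  x^+=-1.6108  v^+=2.4571  a^+=0.9628
step 4: x_pred=1.2594  r=-1.7194  x^+=0.0146  v^+=3.1427  a^+=0.7694

x_post = 0.0146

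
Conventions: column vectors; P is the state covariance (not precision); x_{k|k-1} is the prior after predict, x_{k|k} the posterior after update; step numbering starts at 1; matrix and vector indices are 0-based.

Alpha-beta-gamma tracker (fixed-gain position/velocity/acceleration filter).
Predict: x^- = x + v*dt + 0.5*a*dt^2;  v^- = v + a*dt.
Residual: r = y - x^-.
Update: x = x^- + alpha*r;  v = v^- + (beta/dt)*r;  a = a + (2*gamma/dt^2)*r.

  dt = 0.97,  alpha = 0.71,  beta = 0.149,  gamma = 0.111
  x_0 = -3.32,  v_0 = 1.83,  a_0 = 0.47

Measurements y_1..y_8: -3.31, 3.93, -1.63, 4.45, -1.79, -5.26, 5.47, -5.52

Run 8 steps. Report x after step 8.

x_post = -4.4066

step 1: x_pred=-1.3238  r=-1.9862  x^+=-2.7340  v^+=1.9808  a^+=0.0014
step 2: x_pred=-0.8120  r=4.7420  x^+=2.5548  v^+=2.7105  a^+=1.1202
step 3: x_pred=5.7110  r=-7.3410  x^+=0.4989  v^+=2.6695  a^+=-0.6119
step 4: x_pred=2.8005  r=1.6495  x^+=3.9716  v^+=2.3294  a^+=-0.2227
step 5: x_pred=6.1264  r=-7.9164  x^+=0.5057  v^+=0.8974  a^+=-2.0905
step 6: x_pred=0.3927  r=-5.6527  x^+=-3.6207  v^+=-1.9987  a^+=-3.4242
step 7: x_pred=-7.1704  r=12.6404  x^+=1.8043  v^+=-3.3785  a^+=-0.4418
step 8: x_pred=-1.6807  r=-3.8393  x^+=-4.4066  v^+=-4.3968  a^+=-1.3476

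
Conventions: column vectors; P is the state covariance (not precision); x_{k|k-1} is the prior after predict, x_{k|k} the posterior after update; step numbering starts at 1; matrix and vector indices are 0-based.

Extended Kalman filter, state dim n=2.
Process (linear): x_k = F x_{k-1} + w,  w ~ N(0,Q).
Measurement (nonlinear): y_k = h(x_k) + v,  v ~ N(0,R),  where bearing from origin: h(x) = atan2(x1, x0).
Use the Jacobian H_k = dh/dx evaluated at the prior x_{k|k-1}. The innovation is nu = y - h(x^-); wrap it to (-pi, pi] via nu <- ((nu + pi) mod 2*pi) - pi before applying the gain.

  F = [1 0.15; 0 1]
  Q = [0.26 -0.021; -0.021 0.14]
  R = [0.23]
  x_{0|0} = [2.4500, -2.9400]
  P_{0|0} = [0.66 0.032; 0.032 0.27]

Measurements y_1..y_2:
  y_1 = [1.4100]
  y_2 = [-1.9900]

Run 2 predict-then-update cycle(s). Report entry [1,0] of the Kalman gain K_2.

step 1: x^-=[2.0090, -2.9400]  P^-=[0.9357 0.0515; 0.0515 0.4100]  H_jac=[0.2319 0.1584]  S=[0.2944]  K=[0.7647; 0.2612]  nu=[2.3813]  x^+=[3.8300, -2.3179]  P^+=[0.7635 -0.0073; -0.0073 0.3899]
step 2: x^-=[3.4823, -2.3179]  P^-=[1.0301 0.0302; 0.0302 0.5299]  H_jac=[0.1325 0.1990]  S=[0.2706]  K=[0.5263; 0.4044]  nu=[-1.4027]  x^+=[2.7440, -2.8852]  P^+=[0.9551 -0.0274; -0.0274 0.4857]

K[1,0] = 0.4044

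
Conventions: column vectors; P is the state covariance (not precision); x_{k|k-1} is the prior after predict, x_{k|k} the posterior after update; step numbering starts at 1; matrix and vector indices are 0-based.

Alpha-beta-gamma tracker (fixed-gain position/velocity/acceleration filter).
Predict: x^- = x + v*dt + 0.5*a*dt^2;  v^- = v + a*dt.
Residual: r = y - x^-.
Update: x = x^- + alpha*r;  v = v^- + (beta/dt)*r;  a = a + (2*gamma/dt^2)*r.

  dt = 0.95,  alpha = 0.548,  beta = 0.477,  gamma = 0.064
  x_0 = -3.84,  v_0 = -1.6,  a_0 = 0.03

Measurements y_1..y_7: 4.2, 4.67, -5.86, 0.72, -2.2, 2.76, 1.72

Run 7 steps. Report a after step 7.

a_post = 0.5519

step 1: x_pred=-5.3465  r=9.5465  x^+=-0.1150  v^+=3.2218  a^+=1.3840
step 2: x_pred=3.5702  r=1.0998  x^+=4.1729  v^+=5.0888  a^+=1.5399
step 3: x_pred=9.7021  r=-15.5621  x^+=1.1741  v^+=-1.2621  a^+=-0.6672
step 4: x_pred=-0.3260  r=1.0460  x^+=0.2472  v^+=-1.3708  a^+=-0.5189
step 5: x_pred=-1.2892  r=-0.9108  x^+=-1.7883  v^+=-2.3210  a^+=-0.6480
step 6: x_pred=-4.2857  r=7.0457  x^+=-0.4247  v^+=0.6010  a^+=0.3512
step 7: x_pred=0.3048  r=1.4152  x^+=1.0803  v^+=1.6453  a^+=0.5519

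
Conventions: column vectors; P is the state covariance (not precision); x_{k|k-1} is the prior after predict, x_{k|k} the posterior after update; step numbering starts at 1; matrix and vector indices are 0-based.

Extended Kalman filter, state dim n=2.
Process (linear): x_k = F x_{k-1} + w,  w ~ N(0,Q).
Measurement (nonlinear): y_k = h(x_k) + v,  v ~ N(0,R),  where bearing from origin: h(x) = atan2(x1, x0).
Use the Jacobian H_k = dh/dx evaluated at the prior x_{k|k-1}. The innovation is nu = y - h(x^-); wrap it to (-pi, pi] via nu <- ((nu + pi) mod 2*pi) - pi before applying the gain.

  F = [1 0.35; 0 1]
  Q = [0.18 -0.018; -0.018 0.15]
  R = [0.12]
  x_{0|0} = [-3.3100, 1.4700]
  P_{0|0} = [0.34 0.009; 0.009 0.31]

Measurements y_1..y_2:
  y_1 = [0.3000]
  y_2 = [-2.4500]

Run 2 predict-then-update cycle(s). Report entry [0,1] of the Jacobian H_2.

H_jac[0,1] = -0.0111

step 1: x^-=[-2.7955, 1.4700]  P^-=[0.5643 0.0995; 0.0995 0.4600]  H_jac=[-0.1474 -0.2802]  S=[0.1766]  K=[-0.6287; -0.8130]  nu=[-2.3575]  x^+=[-1.3132, 3.3866]  P^+=[0.4945 0.0092; 0.0092 0.3433]
step 2: x^-=[-0.1279, 3.3866]  P^-=[0.7230 0.1114; 0.1114 0.4933]  H_jac=[-0.2949 -0.0111]  S=[0.1837]  K=[-1.1675; -0.2087]  nu=[2.2246]  x^+=[-2.7253, 2.9222]  P^+=[0.4726 0.0666; 0.0666 0.4853]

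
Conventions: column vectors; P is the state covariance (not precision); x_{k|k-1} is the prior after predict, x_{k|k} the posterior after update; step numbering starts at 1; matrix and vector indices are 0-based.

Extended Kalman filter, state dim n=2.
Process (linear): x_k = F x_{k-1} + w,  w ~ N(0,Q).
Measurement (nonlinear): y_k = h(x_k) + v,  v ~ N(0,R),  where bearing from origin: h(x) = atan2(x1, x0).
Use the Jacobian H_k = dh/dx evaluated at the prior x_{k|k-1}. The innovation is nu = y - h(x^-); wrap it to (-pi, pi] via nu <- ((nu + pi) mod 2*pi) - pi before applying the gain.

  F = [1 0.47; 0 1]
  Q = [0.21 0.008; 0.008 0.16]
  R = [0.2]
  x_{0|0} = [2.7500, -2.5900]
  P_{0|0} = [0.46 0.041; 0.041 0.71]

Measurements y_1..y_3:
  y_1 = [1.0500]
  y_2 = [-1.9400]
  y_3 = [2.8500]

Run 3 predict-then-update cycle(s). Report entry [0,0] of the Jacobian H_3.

H_jac[0,0] = 0.3773

step 1: x^-=[1.5327, -2.5900]  P^-=[0.8654 0.3827; 0.3827 0.8700]  H_jac=[0.2860 0.1692]  S=[0.3327]  K=[0.9384; 0.7714]  nu=[2.0864]  x^+=[3.4906, -0.9805]  P^+=[0.5724 0.1418; 0.1418 0.6720]
step 2: x^-=[3.0298, -0.9805]  P^-=[1.0642 0.4657; 0.4657 0.8320]  H_jac=[0.0967 0.2988]  S=[0.3111]  K=[0.7779; 0.9437]  nu=[-1.6270]  x^+=[1.7641, -2.5159]  P^+=[0.8759 0.2373; 0.2373 0.5549]
step 3: x^-=[0.5817, -2.5159]  P^-=[1.4315 0.5061; 0.5061 0.7149]  H_jac=[0.3773 0.0872]  S=[0.4425]  K=[1.3203; 0.5724]  nu=[-2.0896]  x^+=[-2.1771, -3.7120]  P^+=[0.6601 0.1717; 0.1717 0.5699]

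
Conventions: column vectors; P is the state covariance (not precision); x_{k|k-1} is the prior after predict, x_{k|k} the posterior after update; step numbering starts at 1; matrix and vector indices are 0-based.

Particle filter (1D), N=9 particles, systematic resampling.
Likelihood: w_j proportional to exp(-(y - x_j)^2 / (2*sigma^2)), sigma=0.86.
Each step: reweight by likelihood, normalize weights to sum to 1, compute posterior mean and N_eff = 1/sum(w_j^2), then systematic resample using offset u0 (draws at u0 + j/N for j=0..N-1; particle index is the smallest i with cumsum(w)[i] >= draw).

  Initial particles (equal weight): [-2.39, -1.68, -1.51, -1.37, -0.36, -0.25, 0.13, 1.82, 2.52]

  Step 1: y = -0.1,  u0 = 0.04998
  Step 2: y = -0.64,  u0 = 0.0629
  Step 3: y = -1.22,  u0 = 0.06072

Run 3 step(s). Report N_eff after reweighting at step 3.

step 1: w=[0.0076, 0.0486, 0.0685, 0.0883, 0.2509, 0.2586, 0.2534, 0.0217, 0.0025]  mean=-0.4001  Neff=4.7758  idx=[1, 3, 4, 4, 5, 5, 5, 6, 6]
step 2: w=[0.0676, 0.0979, 0.1332, 0.1332, 0.1267, 0.1267, 0.1267, 0.0940, 0.0940]  mean=-0.4142  Neff=8.6608  idx=[0, 2, 2, 3, 4, 5, 6, 7, 8]
step 3: w=[0.1784, 0.1249, 0.1249, 0.1249, 0.1090, 0.1090, 0.1090, 0.0600, 0.0600]  mean=-0.5007  Neff=8.2347  idx=[0, 0, 1, 2, 3, 4, 5, 6, 8]

N_eff = 8.2347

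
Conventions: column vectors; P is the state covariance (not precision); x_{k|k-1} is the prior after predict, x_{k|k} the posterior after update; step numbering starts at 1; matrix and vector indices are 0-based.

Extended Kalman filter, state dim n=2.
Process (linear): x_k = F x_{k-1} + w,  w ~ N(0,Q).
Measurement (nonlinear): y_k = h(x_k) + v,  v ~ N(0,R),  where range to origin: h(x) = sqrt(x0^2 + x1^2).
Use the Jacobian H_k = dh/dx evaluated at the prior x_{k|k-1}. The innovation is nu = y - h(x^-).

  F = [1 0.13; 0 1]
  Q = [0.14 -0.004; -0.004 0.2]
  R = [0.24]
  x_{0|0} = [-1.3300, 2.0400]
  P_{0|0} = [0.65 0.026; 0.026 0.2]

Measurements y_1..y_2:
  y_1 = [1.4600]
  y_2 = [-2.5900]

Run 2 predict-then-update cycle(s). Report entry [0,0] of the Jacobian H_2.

H_jac[0,0] = -0.2662

step 1: x^-=[-1.0648, 2.0400]  P^-=[0.8001 0.0480; 0.0480 0.4000]  H_jac=[-0.4627 0.8865]  S=[0.6863]  K=[-0.4775; 0.4843]  nu=[-0.8412]  x^+=[-0.6632, 1.6326]  P^+=[0.6437 0.2067; 0.2067 0.2390]
step 2: x^-=[-0.4509, 1.6326]  P^-=[0.8415 0.2338; 0.2338 0.4390]  H_jac=[-0.2662 0.9639]  S=[0.5876]  K=[0.0022; 0.6143]  nu=[-4.2837]  x^+=[-0.4605, -0.9989]  P^+=[0.8415 0.2330; 0.2330 0.2173]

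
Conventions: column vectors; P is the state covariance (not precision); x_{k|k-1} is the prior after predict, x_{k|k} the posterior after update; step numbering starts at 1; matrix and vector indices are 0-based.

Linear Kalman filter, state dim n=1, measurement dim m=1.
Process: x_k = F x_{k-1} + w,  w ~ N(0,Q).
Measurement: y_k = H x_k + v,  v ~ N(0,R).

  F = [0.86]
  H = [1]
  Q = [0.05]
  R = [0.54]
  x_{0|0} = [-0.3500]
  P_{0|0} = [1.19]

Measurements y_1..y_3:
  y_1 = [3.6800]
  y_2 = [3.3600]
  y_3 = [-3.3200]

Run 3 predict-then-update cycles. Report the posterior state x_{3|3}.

x_post = [0.6623]

step 1: x^-=[-0.3010]  P^-=[0.9301]  S=[1.4701]  K=[0.6327]  nu=[3.9810]  x^+=[2.2177]  P^+=[0.3416]
step 2: x^-=[1.9072]  P^-=[0.3027]  S=[0.8427]  K=[0.3592]  nu=[1.4528]  x^+=[2.4291]  P^+=[0.1940]
step 3: x^-=[2.0890]  P^-=[0.1935]  S=[0.7335]  K=[0.2638]  nu=[-5.4090]  x^+=[0.6623]  P^+=[0.1424]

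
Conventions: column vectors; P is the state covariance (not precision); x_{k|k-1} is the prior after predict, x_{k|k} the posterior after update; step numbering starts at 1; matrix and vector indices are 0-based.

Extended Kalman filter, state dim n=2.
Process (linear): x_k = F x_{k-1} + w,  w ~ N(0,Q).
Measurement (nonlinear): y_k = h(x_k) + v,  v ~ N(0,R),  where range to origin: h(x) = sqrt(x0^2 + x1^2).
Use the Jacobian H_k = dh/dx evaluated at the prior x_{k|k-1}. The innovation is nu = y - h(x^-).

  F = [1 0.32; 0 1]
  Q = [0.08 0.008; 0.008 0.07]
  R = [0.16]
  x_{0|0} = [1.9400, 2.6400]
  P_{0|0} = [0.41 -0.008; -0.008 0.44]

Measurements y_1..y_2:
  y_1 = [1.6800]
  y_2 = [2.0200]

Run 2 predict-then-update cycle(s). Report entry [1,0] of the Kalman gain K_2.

K[1,0] = 0.3973

step 1: x^-=[2.7848, 2.6400]  P^-=[0.5299 0.1408; 0.1408 0.5100]  H_jac=[0.7257 0.6880]  S=[0.8211]  K=[0.5864; 0.5518]  nu=[-2.1573]  x^+=[1.5199, 1.4497]  P^+=[0.2476 -0.1249; -0.1249 0.2600]
step 2: x^-=[1.9838, 1.4497]  P^-=[0.2744 -0.0336; -0.0336 0.3300]  H_jac=[0.8074 0.5900]  S=[0.4217]  K=[0.4782; 0.3973]  nu=[-0.4370]  x^+=[1.7748, 1.2760]  P^+=[0.1779 -0.1138; -0.1138 0.2634]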